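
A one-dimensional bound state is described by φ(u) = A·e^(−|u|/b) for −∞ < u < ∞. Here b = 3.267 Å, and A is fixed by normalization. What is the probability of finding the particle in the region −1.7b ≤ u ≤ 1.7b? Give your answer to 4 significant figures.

P ≈ 0.9666

|φ|² is the probability density, so P = ∫_{−1.7b}^{1.7b} |φ|² du.
Since A² = 1/(b), this is the region integral divided by the full normalization integral.
Both integrals are even about u = 0, so only the u ≥ 0 halves are needed (the factors of 2 cancel). In terms of t = u/b (A² and the length scale cancel between numerator and denominator), P = [∫_{0}^{1.7} e^(-2·t) dt] / [∫_{0}^{∞} e^(-2·t) dt].
An antiderivative of e^(-2·t) is -e^(-2·t)/2; evaluating from 0 to 1.7 gives 1/2 - e^(-17/5)/2, while the full integral is 1/2.
Evaluating gives P = 0.96663.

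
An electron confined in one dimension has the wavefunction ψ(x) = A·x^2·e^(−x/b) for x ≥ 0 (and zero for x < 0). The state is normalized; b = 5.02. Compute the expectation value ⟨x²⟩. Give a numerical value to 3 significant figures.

By definition ⟨x²⟩ = ∫ x^2 |ψ(x)|² dx.
With ∫₀^∞ x^6 e^(−αx) dx = 6!/α^7, the ratio of the moment integral to the normalization integral gives ⟨x²⟩ = 15·b^2/2.
Putting b = 5.02 gives 189.0.

⟨x^2⟩ ≈ 189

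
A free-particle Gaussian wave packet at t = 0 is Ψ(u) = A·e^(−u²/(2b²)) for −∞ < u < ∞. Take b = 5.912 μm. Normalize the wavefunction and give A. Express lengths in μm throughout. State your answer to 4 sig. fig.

A ≈ 0.3089 μm^(-1/2)

We need A² ∫|f|² du = 1, taking the integral from −∞ to ∞.
Carrying out the integral gives A² · √(π)·b.
Substituting b = 5.912 gives A² = 0.095431, so A = 0.30892.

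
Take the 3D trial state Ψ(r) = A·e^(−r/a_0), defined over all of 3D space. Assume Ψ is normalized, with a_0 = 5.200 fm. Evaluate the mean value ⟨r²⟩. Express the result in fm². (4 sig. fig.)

⟨r^2⟩ ≈ 81.12 fm^2

By definition ⟨r²⟩ = ∫ r^2 |Ψ(r)|² 4πr² dr.
Recall ∫₀^∞ r^m e^(−r/β) dr = m!·β^(m+1), evaluating both integrals, ⟨r²⟩ = 3·a_0^2.
Putting a_0 = 5.200 gives 81.120.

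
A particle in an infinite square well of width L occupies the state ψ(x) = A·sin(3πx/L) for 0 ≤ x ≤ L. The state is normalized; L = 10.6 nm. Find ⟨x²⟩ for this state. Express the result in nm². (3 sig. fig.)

⟨x^2⟩ ≈ 36.8 nm^2

⟨x²⟩ = ∫ x^2 |ψ|² dx over the full domain.
Using sin²θ = (1 − cos 2θ)/2, evaluating both integrals, ⟨x²⟩ = -L^2/(18·π^2) + L^2/3.
Putting L = 10.6 gives 36.82.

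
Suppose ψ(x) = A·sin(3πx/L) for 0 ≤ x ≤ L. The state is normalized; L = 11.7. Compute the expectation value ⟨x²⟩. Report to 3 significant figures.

The expectation value is the |ψ|²-weighted average of x^2: ∫ x^2|ψ|² dx.
Using sin²θ = (1 − cos 2θ)/2, the ratio of the moment integral to the normalization integral gives ⟨x²⟩ = -L^2/(18·π^2) + L^2/3.
With L = 11.7, ⟨x^2⟩ = 44.86.

⟨x^2⟩ ≈ 44.9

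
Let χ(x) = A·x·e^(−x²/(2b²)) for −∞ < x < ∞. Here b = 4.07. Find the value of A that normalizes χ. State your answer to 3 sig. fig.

A ≈ 0.129

Normalization requires ∫|χ|² dx = 1, integrated from −∞ to ∞.
With ∫_{−∞}^{∞} x^(2m) e^(−αx²) dx = (2m−1)!!·√π / (2^m α^(m+1/2)), carrying out the integral gives A² · √(π)·b^3/2.
So A² = (√(π)·b^3/2)^(−1).
With b = 4.07: A² = 0.01674 and A = 0.1294.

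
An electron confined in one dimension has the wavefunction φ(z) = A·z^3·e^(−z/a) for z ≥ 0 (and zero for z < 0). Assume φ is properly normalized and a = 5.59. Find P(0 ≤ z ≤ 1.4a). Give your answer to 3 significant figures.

P ≈ 0.0244

P = ∫_{0}^{1.4a} |φ(z)|² dz.
Since A² = 1/(45·a^7/8), this is the region integral divided by the full normalization integral.
Let u = z/a; then A² and the length scale cancel, so P = ∫_{0}^{1.4} u^6·e^(-2·u) du ÷ ∫_{0}^{∞} u^6·e^(-2·u) du.
With ∫ u^6·e^(-2·u) du = -(4·u^6 + 12·u^5 + 30·u^4 + 60·u^3 + 90·u^2 + 90·u + 45)·e^(-2·u)/8 + C, the region integral is ≈ 0.13731 and the full one is 45/8.
The result is P = 0.02441.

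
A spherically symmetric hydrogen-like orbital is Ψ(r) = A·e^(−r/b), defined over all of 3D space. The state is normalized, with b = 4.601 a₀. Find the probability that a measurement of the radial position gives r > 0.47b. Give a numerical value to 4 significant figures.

P = ∫ |Ψ|² 4πr² dr over r > 0.47b.
The full normalization integral is A²·[π·b^3] = 1, fixing A².
Substituting u = r/b, A², 4π and the length scale all cancel in the ratio: P = ∫_{0.47}^{∞} u^2·e^(-2·u) du / ∫_{0}^{∞} u^2·e^(-2·u) du.
With ∫ u^2·e^(-2·u) du = -(2·u^2 + 2·u + 1)·e^(-2·u)/4 + C, the region integral is ≈ 0.232599 and the full one is 1/4.
Taking the ratio yields P = 0.93040.

P ≈ 0.9304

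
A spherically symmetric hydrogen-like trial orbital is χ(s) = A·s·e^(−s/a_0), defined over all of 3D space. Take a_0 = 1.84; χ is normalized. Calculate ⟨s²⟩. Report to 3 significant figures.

⟨s^2⟩ ≈ 25.4

⟨s²⟩ = ∫ s^2 |χ|² 4πs² ds over the full domain.
Recall ∫₀^∞ s^m e^(−s/β) ds = m!·β^(m+1), evaluating both integrals, ⟨s²⟩ = 15·a_0^2/2.
Putting a_0 = 1.84 gives 25.39.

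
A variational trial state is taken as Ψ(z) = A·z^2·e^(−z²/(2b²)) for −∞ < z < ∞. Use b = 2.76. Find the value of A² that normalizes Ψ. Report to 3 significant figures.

Normalization requires ∫|Ψ|² dz = 1, integrated from −∞ to ∞.
Using the Gaussian integral ∫_{−∞}^{∞} e^(−αz²) dz = √(π/α), the integral (without the A² prefactor) comes out to 3·√(π)·b^5/4.
So A² = (3·√(π)·b^5/4)^(−1).
With b = 2.76: A² = 0.004697 and A = 0.06853.

A^2 ≈ 0.00470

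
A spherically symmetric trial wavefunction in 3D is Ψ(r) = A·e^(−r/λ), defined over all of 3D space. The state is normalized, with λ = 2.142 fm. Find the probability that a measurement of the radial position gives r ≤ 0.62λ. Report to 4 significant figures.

Integrate the radial probability density 4πr²|Ψ|² over r ≤ 0.62λ.
The full normalization integral is A²·[π·λ^3] = 1, fixing A².
In terms of u = r/λ (A², 4π and the length scale all cancel between numerator and denominator), P = [∫_{0}^{0.62} u^2·e^(-2·u) du] / [∫_{0}^{∞} u^2·e^(-2·u) du].
An antiderivative of u^2·e^(-2·u) is -(2·u^2 + 2·u + 1)·e^(-2·u)/4; evaluating from 0 to 0.62 gives 1/4 - 3761·e^(-31/25)/5000, while the full integral is 1/4.
The region integral divided by the full integral gives P = 0.12930.

P ≈ 0.1293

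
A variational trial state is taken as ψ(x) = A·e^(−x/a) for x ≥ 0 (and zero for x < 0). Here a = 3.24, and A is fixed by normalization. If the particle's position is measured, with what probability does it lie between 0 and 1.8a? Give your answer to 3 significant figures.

The probability is P = ∫ |ψ|² dx over [0, 1.8a].
The normalization integral ∫|ψ|²dx over the whole domain equals a/2·A², and A² cancels in the ratio.
Substituting u = x/a, A² and the length scale cancel in the ratio: P = ∫_{0}^{1.8} e^(-2·u) du / ∫_{0}^{∞} e^(-2·u) du.
With ∫ e^(-2·u) du = -e^(-2·u)/2 + C, the region integral is 1/2 - e^(-18/5)/2 and the full one is 1/2.
This works out to P = 0.9727.

P ≈ 0.973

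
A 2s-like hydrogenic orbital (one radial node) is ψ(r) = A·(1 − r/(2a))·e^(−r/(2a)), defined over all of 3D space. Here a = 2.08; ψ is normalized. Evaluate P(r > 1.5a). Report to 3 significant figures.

P = ∫ |ψ|² 4πr² dr over r > 1.5a.
Normalization gives A² = 1/(8·π·a^3).
Substituting u = r/a, A², 4π and the length scale all cancel in the ratio: P = ∫_{1.5}^{∞} u^2·(1 - u/2)^2·e^(-u) du / ∫_{0}^{∞} u^2·(1 - u/2)^2·e^(-u) du.
An antiderivative of u^2·(1 - u/2)^2·e^(-u) is -(u^4/4 + u^2 + 2·u + 2)·e^(-u); evaluating from 1.5 to ∞ gives 545·e^(-3/2)/64, while the full integral is 2.
The region integral divided by the full integral gives P = 0.9500.

P ≈ 0.950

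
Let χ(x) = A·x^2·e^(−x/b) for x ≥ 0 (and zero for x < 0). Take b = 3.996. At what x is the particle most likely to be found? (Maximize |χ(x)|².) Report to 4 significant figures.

Set d/dx [|χ(x)|²] = 0 and solve for x > 0.
This gives x = 2·b.
With b = 3.996, the most probable position is 7.9920.

x ≈ 7.992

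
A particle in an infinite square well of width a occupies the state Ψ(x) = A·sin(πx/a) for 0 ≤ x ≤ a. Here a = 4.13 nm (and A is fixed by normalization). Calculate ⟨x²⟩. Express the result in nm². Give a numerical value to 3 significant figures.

By definition ⟨x²⟩ = ∫ x^2 |Ψ(x)|² dx.
The ratio of the moment integral to the normalization integral gives ⟨x²⟩ = -a^2/(2·π^2) + a^2/3.
Putting a = 4.13 gives 4.822.

⟨x^2⟩ ≈ 4.82 nm^2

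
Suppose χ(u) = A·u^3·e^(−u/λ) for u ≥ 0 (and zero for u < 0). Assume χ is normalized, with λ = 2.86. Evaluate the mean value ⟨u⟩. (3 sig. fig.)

⟨u⟩ ≈ 10.0

By definition ⟨u⟩ = ∫ u |χ(u)|² du.
Recall ∫₀^∞ u^m e^(−u/β) du = m!·β^(m+1), evaluating both integrals, ⟨u⟩ = 7·λ/2.
With λ = 2.86, ⟨u⟩ = 10.01.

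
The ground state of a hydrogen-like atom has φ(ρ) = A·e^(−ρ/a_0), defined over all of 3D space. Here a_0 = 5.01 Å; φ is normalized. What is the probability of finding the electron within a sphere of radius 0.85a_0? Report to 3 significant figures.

P ≈ 0.243

Integrate the radial probability density 4πρ²|φ|² over ρ ≤ 0.85a_0.
The full normalization integral is A²·[π·a_0^3] = 1, fixing A².
Substituting u = ρ/a_0, A², 4π and the length scale all cancel in the ratio: P = ∫_{0}^{0.85} u^2·e^(-2·u) du / ∫_{0}^{∞} u^2·e^(-2·u) du.
With ∫ u^2·e^(-2·u) du = -(2·u^2 + 2·u + 1)·e^(-2·u)/4 + C, the region integral is 1/4 - 829·e^(-17/10)/800 and the full one is 1/4.
Taking the ratio yields P = 0.2428.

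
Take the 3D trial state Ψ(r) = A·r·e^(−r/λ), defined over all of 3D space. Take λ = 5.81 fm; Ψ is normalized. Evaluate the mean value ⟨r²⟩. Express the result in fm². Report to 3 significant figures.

⟨r^2⟩ ≈ 253 fm^2

By definition ⟨r²⟩ = ∫ r^2 |Ψ(r)|² 4πr² dr.
With ∫₀^∞ r^6 e^(−αr) dr = 6!/α^7, since the A² factors cancel between numerator and denominator, ⟨r²⟩ = 15·λ^2/2.
Putting λ = 5.81 gives 253.2.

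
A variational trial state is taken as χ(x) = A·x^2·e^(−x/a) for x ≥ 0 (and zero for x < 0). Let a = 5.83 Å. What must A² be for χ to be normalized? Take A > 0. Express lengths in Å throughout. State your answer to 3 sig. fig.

A^2 ≈ 0.000198 Å^(-5)

The normalization condition is ∫|χ|² dx = 1 from 0 to ∞.
The integral (without the A² prefactor) comes out to 3·a^5/4.
Hence A² = 1/[3·a^5/4].
Plugging in a = 5.83 yields A = 0.01407.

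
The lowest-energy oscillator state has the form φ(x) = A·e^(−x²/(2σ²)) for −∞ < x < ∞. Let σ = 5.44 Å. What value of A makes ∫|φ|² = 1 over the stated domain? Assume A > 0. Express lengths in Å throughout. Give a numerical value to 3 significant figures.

The normalization condition is ∫|φ|² dx = 1 from −∞ to ∞.
Using the Gaussian integral ∫_{−∞}^{∞} e^(−αx²) dx = √(π/α), the integral (without the A² prefactor) comes out to √(π)·σ.
With σ = 5.44: A² = 0.1037 and A = 0.3220.

A ≈ 0.322 Å^(-1/2)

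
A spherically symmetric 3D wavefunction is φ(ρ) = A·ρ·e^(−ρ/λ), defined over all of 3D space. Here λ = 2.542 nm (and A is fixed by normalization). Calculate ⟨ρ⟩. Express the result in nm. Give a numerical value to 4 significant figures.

⟨ρ⟩ ≈ 6.355 nm

The expectation value is the |φ|²-weighted average of ρ: ∫ ρ|φ|² 4πρ² dρ.
With ∫₀^∞ ρ^5 e^(−αρ) dρ = 5!/α^6, evaluating both integrals, ⟨ρ⟩ = 5·λ/2.
With λ = 2.542, ⟨ρ⟩ = 6.3550.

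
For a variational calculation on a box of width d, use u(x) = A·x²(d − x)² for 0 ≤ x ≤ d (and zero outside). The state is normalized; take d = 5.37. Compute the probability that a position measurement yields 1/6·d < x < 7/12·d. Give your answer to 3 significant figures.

The probability is P = ∫ |u|² dx over [1/6·d, 7/12·d].
With A² fixed by ∫|u|² = 1, i.e. A² = (d^9/630)^(−1), substitute and integrate.
Substituting t = x/d, A² and the length scale cancel in the ratio: P = ∫_{1/6}^{7/12} t^4·(1 - t)^4 dt / ∫_{0}^{1} t^4·(1 - t)^4 dt.
Using ∫ t^4·(1 - t)^4 dt = t^5·(70·t^4 - 315·t^3 + 540·t^2 - 420·t + 126)/630, the numerator is ≈ 0.0010932 and the denominator is 1/630.
The result is P = 0.6887.

P ≈ 0.689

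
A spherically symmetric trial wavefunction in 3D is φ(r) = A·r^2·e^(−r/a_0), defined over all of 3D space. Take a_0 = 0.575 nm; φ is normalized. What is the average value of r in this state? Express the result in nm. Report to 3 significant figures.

⟨r⟩ ≈ 2.01 nm

The expectation value is the |φ|²-weighted average of r: ∫ r|φ|² 4πr² dr.
Using ∫₀^∞ rⁿ e^(−αr) dr = n!/αⁿ⁺¹, the ratio of the moment integral to the normalization integral gives ⟨r⟩ = 7·a_0/2.
Putting a_0 = 0.575 gives 2.013.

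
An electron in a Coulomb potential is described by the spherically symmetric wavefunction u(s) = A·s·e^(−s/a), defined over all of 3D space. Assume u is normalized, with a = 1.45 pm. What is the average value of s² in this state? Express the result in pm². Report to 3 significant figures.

⟨s^2⟩ ≈ 15.8 pm^2

By definition ⟨s²⟩ = ∫ s^2 |u(s)|² 4πs² ds.
With ∫₀^∞ s^6 e^(−αs) ds = 6!/α^7, the ratio of the moment integral to the normalization integral gives ⟨s²⟩ = 15·a^2/2.
With a = 1.45, ⟨s^2⟩ = 15.77.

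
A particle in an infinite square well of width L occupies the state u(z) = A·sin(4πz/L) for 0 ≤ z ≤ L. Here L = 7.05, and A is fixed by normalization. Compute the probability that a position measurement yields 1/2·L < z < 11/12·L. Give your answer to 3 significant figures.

The probability is P = ∫ |u|² dz over [1/2·L, 11/12·L].
The normalization integral ∫|u|²dz over the whole domain equals L/2·A², and A² cancels in the ratio.
Substituting t = z/L, A² and the length scale cancel in the ratio: P = ∫_{1/2}^{11/12} sin(4·π·t)^2 dt / ∫_{0}^{1} sin(4·π·t)^2 dt.
Using ∫ sin(4·π·t)^2 dt = t/2 - sin(4·π·t)·cos(4·π·t)/(8·π), the numerator is √(3)/(32·π) + 5/24 and the denominator is 1/2.
Taking the ratio, P = √(3)/(16·π) + 5/12.

P ≈ 0.451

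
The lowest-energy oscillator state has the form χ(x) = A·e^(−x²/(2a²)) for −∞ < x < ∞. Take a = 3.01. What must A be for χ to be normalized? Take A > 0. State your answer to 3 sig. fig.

A ≈ 0.433

Require ∫ |χ|² dx = 1 over the whole domain.
Differentiating ∫e^(−αx²) dx = √(π/α) under α to get the higher moments, with χ = A·e^(−x²/(2a²)), the integral evaluates to A²·[√(π)·a].
So A² = (√(π)·a)^(−1).
Plugging in a = 3.01 yields A = 0.4329.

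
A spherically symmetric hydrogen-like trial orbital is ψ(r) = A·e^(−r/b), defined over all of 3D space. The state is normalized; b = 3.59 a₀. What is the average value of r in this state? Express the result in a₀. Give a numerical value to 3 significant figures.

The expectation value is the |ψ|²-weighted average of r: ∫ r|ψ|² 4πr² dr.
With ∫₀^∞ r^3 e^(−αr) dr = 3!/α^4, evaluating both integrals, ⟨r⟩ = 3·b/2.
Putting b = 3.59 gives 5.385.

⟨r⟩ ≈ 5.39 a₀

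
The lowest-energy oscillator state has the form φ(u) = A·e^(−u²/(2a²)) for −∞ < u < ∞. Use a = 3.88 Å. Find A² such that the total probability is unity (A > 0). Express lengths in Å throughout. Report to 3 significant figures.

The normalization condition is ∫|φ|² du = 1 from −∞ to ∞.
Using the Gaussian integral ∫_{−∞}^{∞} e^(−αu²) du = √(π/α), the integral (without the A² prefactor) comes out to √(π)·a.
Hence A² = 1/[√(π)·a].
Substituting a = 3.88 gives A² = 0.1454, so A = 0.3813.

A^2 ≈ 0.145 Å^(-1)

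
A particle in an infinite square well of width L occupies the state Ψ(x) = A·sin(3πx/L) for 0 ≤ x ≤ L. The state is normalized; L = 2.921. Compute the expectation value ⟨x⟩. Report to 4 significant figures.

⟨x⟩ = ∫ x |Ψ|² dx over the full domain.
Using sin²θ = (1 − cos 2θ)/2, evaluating both integrals, ⟨x⟩ = L/2.
Putting L = 2.921 gives 1.4605.

⟨x⟩ ≈ 1.461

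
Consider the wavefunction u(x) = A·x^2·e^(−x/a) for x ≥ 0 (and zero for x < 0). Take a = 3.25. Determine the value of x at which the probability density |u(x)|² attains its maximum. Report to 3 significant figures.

x ≈ 6.50

Differentiate |u(x)|² with respect to x and set to zero.
This gives x = 2·a.
With a = 3.25, the most probable position is 6.500.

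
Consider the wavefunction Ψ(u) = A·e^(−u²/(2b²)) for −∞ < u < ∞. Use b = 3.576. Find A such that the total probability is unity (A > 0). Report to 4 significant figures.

Normalization requires ∫|Ψ|² du = 1, integrated from −∞ to ∞.
∫|Ψ|² du = A²·(√(π)·b).
Plugging in b = 3.576 yields A = 0.39720.

A ≈ 0.3972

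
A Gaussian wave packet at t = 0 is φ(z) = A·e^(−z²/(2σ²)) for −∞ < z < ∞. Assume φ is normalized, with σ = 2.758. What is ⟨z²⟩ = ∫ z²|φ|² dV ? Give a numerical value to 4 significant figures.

⟨z²⟩ = ∫ z^2 |φ|² dz over the full domain.
With ∫_{−∞}^{∞} z^(2m) e^(−αz²) dz = (2m−1)!!·√π / (2^m α^(m+1/2)), since the A² factors cancel between numerator and denominator, ⟨z²⟩ = σ^2/2.
Putting σ = 2.758 gives 3.8033.

⟨z^2⟩ ≈ 3.803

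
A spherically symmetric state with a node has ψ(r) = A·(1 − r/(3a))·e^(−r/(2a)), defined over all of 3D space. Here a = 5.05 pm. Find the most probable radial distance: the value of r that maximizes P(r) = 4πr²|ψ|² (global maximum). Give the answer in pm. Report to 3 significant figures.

r ≈ 5.05 pm

The maximum of P(r) = 4πr²|ψ|² occurs where its derivative vanishes.
Solving yields r = a.
With a = 5.05, the most probable radial distance is 5.050 pm.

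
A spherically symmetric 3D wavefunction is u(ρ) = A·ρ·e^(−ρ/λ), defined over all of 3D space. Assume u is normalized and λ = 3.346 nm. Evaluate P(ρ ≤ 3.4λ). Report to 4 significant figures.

P ≈ 0.8080

P = ∫ |u|² 4πρ² dρ over ρ ≤ 3.4λ.
Normalization gives A² = 1/(3·π·λ^5).
Substituting t = ρ/λ, A², 4π and the length scale all cancel in the ratio: P = ∫_{0}^{3.4} t^4·e^(-2·t) dt / ∫_{0}^{∞} t^4·e^(-2·t) dt.
An antiderivative of t^4·e^(-2·t) is -(t^4/2 + t^3 + 3·t^2/2 + 3·t/2 + 3/4)·e^(-2·t); evaluating from 0 to 3.4 gives ≈ 0.605977, while the full integral is 3/4.
The region integral divided by the full integral gives P = 0.80797.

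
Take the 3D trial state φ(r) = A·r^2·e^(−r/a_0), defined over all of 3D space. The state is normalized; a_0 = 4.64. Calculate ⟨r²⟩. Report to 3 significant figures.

By definition ⟨r²⟩ = ∫ r^2 |φ(r)|² 4πr² dr.
Evaluating both integrals, ⟨r²⟩ = 14·a_0^2.
Putting a_0 = 4.64 gives 301.4.

⟨r^2⟩ ≈ 301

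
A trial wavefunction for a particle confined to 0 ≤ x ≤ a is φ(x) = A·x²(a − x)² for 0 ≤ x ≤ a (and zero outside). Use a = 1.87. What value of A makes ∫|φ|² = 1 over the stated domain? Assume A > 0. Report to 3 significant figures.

A ≈ 1.50

Require ∫ |φ|² dx = 1 over the whole domain.
Expanding the polynomial and integrating term by term, carrying out the integral gives A² · a^9/630.
Plugging in a = 1.87 yields A = 1.501.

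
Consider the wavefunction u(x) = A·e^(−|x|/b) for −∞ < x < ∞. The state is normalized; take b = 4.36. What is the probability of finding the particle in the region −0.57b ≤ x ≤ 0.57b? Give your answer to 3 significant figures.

P ≈ 0.680

|u|² is the probability density, so P = ∫_{−0.57b}^{0.57b} |u|² dx.
The normalization integral ∫|u|²dx over the whole domain equals b·A², and A² cancels in the ratio.
By symmetry take twice the x ≥ 0 contribution in numerator and denominator; the 2's cancel. In terms of t = x/b (A² and the length scale cancel between numerator and denominator), P = [∫_{0}^{0.57} e^(-2·t) dt] / [∫_{0}^{∞} e^(-2·t) dt].
An antiderivative of e^(-2·t) is -e^(-2·t)/2; evaluating from 0 to 0.57 gives 1/2 - e^(-57/50)/2, while the full integral is 1/2.
Evaluating gives P = 0.6802.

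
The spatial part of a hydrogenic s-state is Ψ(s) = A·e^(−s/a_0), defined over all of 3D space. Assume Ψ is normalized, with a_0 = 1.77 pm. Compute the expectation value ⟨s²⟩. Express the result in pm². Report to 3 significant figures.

⟨s^2⟩ ≈ 9.40 pm^2

By definition ⟨s²⟩ = ∫ s^2 |Ψ(s)|² 4πs² ds.
Recall ∫₀^∞ s^m e^(−s/β) ds = m!·β^(m+1), since the A² factors cancel between numerator and denominator, ⟨s²⟩ = 3·a_0^2.
Putting a_0 = 1.77 gives 9.399.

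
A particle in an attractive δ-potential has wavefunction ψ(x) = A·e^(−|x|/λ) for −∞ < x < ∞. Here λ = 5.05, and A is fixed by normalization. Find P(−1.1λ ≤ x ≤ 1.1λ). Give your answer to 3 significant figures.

The probability is P = ∫ |ψ|² dx over [−1.1λ, 1.1λ].
Since A² = 1/(λ), this is the region integral divided by the full normalization integral.
By symmetry take twice the x ≥ 0 contribution in numerator and denominator; the 2's cancel. Substituting u = x/λ, A² and the length scale cancel in the ratio: P = ∫_{0}^{1.1} e^(-2·u) du / ∫_{0}^{∞} e^(-2·u) du.
Using ∫ e^(-2·u) du = -e^(-2·u)/2, the numerator is 1/2 - e^(-11/5)/2 and the denominator is 1/2.
Evaluating gives P = 0.8892.

P ≈ 0.889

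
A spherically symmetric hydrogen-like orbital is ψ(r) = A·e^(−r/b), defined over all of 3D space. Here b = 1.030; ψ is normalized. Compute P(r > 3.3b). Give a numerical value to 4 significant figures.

With dV = 4πr²dr, the probability is ∫|ψ|² dV over r > 3.3b.
A² is fixed by ∫₀^∞ 4πr²|ψ|² dr = 1, i.e. A² = (π·b^3)^(−1).
Let u = r/b; then A², 4π and the length scale all cancel, so P = ∫_{3.3}^{∞} u^2·e^(-2·u) du ÷ ∫_{0}^{∞} u^2·e^(-2·u) du.
An antiderivative of u^2·e^(-2·u) is -(2·u^2 + 2·u + 1)·e^(-2·u)/4; evaluating from 3.3 to ∞ gives 1469·e^(-33/5)/200, while the full integral is 1/4.
Taking the ratio yields P = 0.039968.

P ≈ 0.03997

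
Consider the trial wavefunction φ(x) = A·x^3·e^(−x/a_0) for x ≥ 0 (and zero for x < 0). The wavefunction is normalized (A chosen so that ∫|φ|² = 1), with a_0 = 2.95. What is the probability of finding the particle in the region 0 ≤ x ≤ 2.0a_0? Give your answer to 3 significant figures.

|φ|² is the probability density, so P = ∫_{0}^{2.0a_0} |φ|² dx.
The normalization integral ∫|φ|²dx over the whole domain equals 45·a_0^7/8·A², and A² cancels in the ratio.
In terms of u = x/a_0 (A² and the length scale cancel between numerator and denominator), P = [∫_{0}^{2.0} u^6·e^(-2·u) du] / [∫_{0}^{∞} u^6·e^(-2·u) du].
An antiderivative of u^6·e^(-2·u) is -(4·u^6 + 12·u^5 + 30·u^4 + 60·u^3 + 90·u^2 + 90·u + 45)·e^(-2·u)/8; evaluating from 0 to 2.0 gives 45/8 - 2185·e^(-4)/8, while the full integral is 45/8.
This works out to P = 0.1107.

P ≈ 0.111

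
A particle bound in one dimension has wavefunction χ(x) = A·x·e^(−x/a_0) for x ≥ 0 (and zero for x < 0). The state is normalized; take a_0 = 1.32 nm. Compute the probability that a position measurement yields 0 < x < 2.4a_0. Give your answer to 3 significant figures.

P ≈ 0.857

P = ∫_{0}^{2.4a_0} |χ(x)|² dx.
The normalization integral ∫|χ|²dx over the whole domain equals a_0^3/4·A², and A² cancels in the ratio.
In terms of u = x/a_0 (A² and the length scale cancel between numerator and denominator), P = [∫_{0}^{2.4} u^2·e^(-2·u) du] / [∫_{0}^{∞} u^2·e^(-2·u) du].
Using ∫ u^2·e^(-2·u) du = -(2·u^2 + 2·u + 1)·e^(-2·u)/4, the numerator is 1/4 - 433·e^(-24/5)/100 and the denominator is 1/4.
This works out to P = 0.8575.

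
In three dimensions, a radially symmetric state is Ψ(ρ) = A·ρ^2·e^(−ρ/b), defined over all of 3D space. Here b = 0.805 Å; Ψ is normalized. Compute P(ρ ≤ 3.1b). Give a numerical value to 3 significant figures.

P ≈ 0.426

Integrate the radial probability density 4πρ²|Ψ|² over ρ ≤ 3.1b.
A² is fixed by ∫₀^∞ 4πρ²|Ψ|² dρ = 1, i.e. A² = (45·π·b^7/2)^(−1).
Substituting u = ρ/b, A², 4π and the length scale all cancel in the ratio: P = ∫_{0}^{3.1} u^6·e^(-2·u) du / ∫_{0}^{∞} u^6·e^(-2·u) du.
An antiderivative of u^6·e^(-2·u) is -(4·u^6 + 12·u^5 + 30·u^4 + 60·u^3 + 90·u^2 + 90·u + 45)·e^(-2·u)/8; evaluating from 0 to 3.1 gives ≈ 2.3951, while the full integral is 45/8.
This evaluates to P = 0.4258.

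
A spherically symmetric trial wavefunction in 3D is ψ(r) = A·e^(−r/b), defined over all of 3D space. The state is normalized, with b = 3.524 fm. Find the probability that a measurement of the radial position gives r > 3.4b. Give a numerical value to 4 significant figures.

P ≈ 0.03444

With dV = 4πr²dr, the probability is ∫|ψ|² dV over r > 3.4b.
A² is fixed by ∫₀^∞ 4πr²|ψ|² dr = 1, i.e. A² = (π·b^3)^(−1).
Let u = r/b; then A², 4π and the length scale all cancel, so P = ∫_{3.4}^{∞} u^2·e^(-2·u) du ÷ ∫_{0}^{∞} u^2·e^(-2·u) du.
An antiderivative of u^2·e^(-2·u) is -(2·u^2 + 2·u + 1)·e^(-2·u)/4; evaluating from 3.4 to ∞ gives 773·e^(-34/5)/100, while the full integral is 1/4.
The region integral divided by the full integral gives P = 0.034438.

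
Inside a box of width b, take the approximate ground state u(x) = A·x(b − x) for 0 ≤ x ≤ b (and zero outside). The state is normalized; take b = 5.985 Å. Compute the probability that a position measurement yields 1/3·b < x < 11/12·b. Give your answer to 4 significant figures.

P = ∫_{1/3·b}^{11/12·b} |u(x)|² dx.
Since A² = 1/(b^5/30), this is the region integral divided by the full normalization integral.
Substituting t = x/b, A² and the length scale cancel in the ratio: P = ∫_{1/3}^{11/12} t^2·(1 - t)^2 dt / ∫_{0}^{1} t^2·(1 - t)^2 dt.
Using ∫ t^2·(1 - t)^2 dt = t^3·(6·t^2 - 15·t + 10)/30, the numerator is ≈ 0.0261679 and the denominator is 1/30.
Evaluating gives P = 0.78504.

P ≈ 0.7850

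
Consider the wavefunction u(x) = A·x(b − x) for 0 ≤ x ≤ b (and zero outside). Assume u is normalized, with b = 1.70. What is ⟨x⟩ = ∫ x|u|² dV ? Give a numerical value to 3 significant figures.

⟨x⟩ ≈ 0.850

By definition ⟨x⟩ = ∫ x |u(x)|² dx.
Expanding the polynomial and integrating term by term, the ratio of the moment integral to the normalization integral gives ⟨x⟩ = b/2.
With b = 1.70, ⟨x⟩ = 0.8500.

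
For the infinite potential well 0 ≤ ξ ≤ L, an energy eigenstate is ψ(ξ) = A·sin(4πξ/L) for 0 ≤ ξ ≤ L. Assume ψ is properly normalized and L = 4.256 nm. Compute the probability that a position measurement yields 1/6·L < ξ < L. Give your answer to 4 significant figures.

P ≈ 0.7989

The probability is P = ∫ |ψ|² dξ over [1/6·L, L].
With A² fixed by ∫|ψ|² = 1, i.e. A² = (L/2)^(−1), substitute and integrate.
Let u = ξ/L; then A² and the length scale cancel, so P = ∫_{1/6}^{1} sin(4·π·u)^2 du ÷ ∫_{0}^{1} sin(4·π·u)^2 du.
An antiderivative of sin(4·π·u)^2 is u/2 - sin(4·π·u)·cos(4·π·u)/(8·π); evaluating from 1/6 to 1 gives -√(3)/(32·π) + 5/12, while the full integral is 1/2.
This works out to P = -√(3)/(16·π) + 5/6.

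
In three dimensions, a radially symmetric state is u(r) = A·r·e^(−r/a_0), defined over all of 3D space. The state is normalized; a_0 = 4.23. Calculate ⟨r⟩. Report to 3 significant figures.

By definition ⟨r⟩ = ∫ r |u(r)|² 4πr² dr.
Since the A² factors cancel between numerator and denominator, ⟨r⟩ = 5·a_0/2.
With a_0 = 4.23, ⟨r⟩ = 10.58.

⟨r⟩ ≈ 10.6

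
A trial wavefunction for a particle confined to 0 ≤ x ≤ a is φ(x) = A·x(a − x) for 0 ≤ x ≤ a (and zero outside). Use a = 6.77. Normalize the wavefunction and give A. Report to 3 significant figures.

A ≈ 0.0459

Normalization requires ∫|φ|² dx = 1, integrated from 0 to a.
Expanding the polynomial and integrating term by term, ∫|φ|² dx = A²·(a^5/30).
With a = 6.77: A² = 0.002109 and A = 0.04593.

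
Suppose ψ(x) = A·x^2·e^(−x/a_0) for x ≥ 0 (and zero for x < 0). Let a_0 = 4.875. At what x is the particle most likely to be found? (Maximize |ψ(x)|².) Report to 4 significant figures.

x ≈ 9.750

Differentiate |ψ(x)|² with respect to x and set to zero.
Solving yields x = 2·a_0.
With a_0 = 4.875, the most probable position is 9.7500.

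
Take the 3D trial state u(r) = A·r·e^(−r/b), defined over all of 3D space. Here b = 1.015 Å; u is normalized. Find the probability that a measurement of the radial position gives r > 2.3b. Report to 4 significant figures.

P = ∫ |u|² 4πr² dr over r > 2.3b.
A² is fixed by ∫₀^∞ 4πr²|u|² dr = 1, i.e. A² = (3·π·b^5)^(−1).
Substituting t = r/b, A², 4π and the length scale all cancel in the ratio: P = ∫_{2.3}^{∞} t^4·e^(-2·t) dt / ∫_{0}^{∞} t^4·e^(-2·t) dt.
Using ∫ t^4·e^(-2·t) dt = -(t^4/2 + t^3 + 3·t^2/2 + 3·t/2 + 3/4)·e^(-2·t), the numerator is ≈ 0.384926 and the denominator is 3/4.
Taking the ratio yields P = 0.51323.

P ≈ 0.5132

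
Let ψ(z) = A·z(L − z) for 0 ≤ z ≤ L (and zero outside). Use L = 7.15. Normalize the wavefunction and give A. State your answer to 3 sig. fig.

A ≈ 0.0401

We need A² ∫|f|² dz = 1, taking the integral from 0 to L.
With ψ = A·z(L − z), the integral evaluates to A²·[L^5/30].
Hence A² = 1/[L^5/30].
With L = 7.15: A² = 0.001605 and A = 0.04007.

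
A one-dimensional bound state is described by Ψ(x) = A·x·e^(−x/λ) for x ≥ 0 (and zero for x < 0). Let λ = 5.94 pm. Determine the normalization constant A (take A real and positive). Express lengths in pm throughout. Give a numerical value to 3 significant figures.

We need A² ∫|f|² dx = 1, taking the integral from 0 to ∞.
The integral (without the A² prefactor) comes out to λ^3/4.
Setting this equal to 1 gives A² = 1/(λ^3/4).
Substituting λ = 5.94 gives A² = 0.01909, so A = 0.1381.

A ≈ 0.138 pm^(-3/2)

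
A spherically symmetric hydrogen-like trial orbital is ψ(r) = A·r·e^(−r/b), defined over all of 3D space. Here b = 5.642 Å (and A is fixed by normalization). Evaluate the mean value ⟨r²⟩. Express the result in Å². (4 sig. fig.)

⟨r²⟩ = ∫ r^2 |ψ|² 4πr² dr over the full domain.
Recall ∫₀^∞ r^m e^(−r/β) dr = m!·β^(m+1), the ratio of the moment integral to the normalization integral gives ⟨r²⟩ = 15·b^2/2.
With b = 5.642, ⟨r^2⟩ = 238.74.

⟨r^2⟩ ≈ 238.7 Å^2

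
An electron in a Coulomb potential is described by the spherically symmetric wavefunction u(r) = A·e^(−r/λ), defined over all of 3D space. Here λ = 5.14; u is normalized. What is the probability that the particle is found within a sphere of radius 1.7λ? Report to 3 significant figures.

Integrate the radial probability density 4πr²|u|² over r ≤ 1.7λ.
Normalization gives A² = 1/(π·λ^3).
In terms of t = r/λ (A², 4π and the length scale all cancel between numerator and denominator), P = [∫_{0}^{1.7} t^2·e^(-2·t) dt] / [∫_{0}^{∞} t^2·e^(-2·t) dt].
Using ∫ t^2·e^(-2·t) dt = -(2·t^2 + 2·t + 1)·e^(-2·t)/4, the numerator is 1/4 - 509·e^(-17/5)/200 and the denominator is 1/4.
The region integral divided by the full integral gives P = 0.6603.

P ≈ 0.660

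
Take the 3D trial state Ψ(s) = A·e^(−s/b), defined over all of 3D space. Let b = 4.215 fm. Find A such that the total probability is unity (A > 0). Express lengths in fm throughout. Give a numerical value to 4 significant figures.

A ≈ 0.06520 fm^(-3/2)

Require ∫ |Ψ|² 4πs² ds = 1 over the whole domain.
Recall ∫₀^∞ s^m e^(−s/β) ds = m!·β^(m+1), ∫|Ψ|² 4πs² ds = A²·(π·b^3).
Plugging in b = 4.215 yields A = 0.065197.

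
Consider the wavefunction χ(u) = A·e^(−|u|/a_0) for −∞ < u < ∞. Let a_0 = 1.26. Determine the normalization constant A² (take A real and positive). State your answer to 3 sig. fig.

Normalization requires ∫|χ|² du = 1, integrated from −∞ to ∞.
With ∫₀^∞ u^0 e^(−αu) du = 0!/α^1, the integral (without the A² prefactor) comes out to a_0.
So A² = (a_0)^(−1).
Substituting a_0 = 1.26 gives A² = 0.7937, so A = 0.8909.

A^2 ≈ 0.794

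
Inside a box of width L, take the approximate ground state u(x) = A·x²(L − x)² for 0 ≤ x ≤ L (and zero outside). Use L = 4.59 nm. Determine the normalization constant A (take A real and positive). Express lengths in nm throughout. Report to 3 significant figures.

A ≈ 0.0264 nm^(-9/2)

Normalization requires ∫|u|² dx = 1, integrated from 0 to L.
Expanding the polynomial and integrating term by term, with u = A·x²(L − x)², the integral evaluates to A²·[L^9/630].
So A² = (L^9/630)^(−1).
Substituting L = 4.59 gives A² = 0.0006967, so A = 0.02639.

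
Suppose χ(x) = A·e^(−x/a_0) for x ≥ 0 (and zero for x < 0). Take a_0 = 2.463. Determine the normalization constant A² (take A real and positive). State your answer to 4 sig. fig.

We need A² ∫|f|² dx = 1, taking the integral from 0 to ∞.
Using ∫₀^∞ xⁿ e^(−αx) dx = n!/αⁿ⁺¹, ∫|χ|² dx = A²·(a_0/2).
So A² = (a_0/2)^(−1).
Substituting a_0 = 2.463 gives A² = 0.81202, so A = 0.90112.

A^2 ≈ 0.8120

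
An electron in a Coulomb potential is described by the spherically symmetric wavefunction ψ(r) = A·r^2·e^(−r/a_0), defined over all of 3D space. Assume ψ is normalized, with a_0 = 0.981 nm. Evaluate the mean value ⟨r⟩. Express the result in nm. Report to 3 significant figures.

⟨r⟩ ≈ 3.43 nm

⟨r⟩ = ∫ r |ψ|² 4πr² dr over the full domain.
Evaluating both integrals, ⟨r⟩ = 7·a_0/2.
Putting a_0 = 0.981 gives 3.434.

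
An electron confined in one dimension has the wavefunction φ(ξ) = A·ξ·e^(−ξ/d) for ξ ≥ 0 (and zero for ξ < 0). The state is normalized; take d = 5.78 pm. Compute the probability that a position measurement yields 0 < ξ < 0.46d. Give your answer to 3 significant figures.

P ≈ 0.0662

P = ∫_{0}^{0.46d} |φ(ξ)|² dξ.
With A² fixed by ∫|φ|² = 1, i.e. A² = (d^3/4)^(−1), substitute and integrate.
Substituting u = ξ/d, A² and the length scale cancel in the ratio: P = ∫_{0}^{0.46} u^2·e^(-2·u) du / ∫_{0}^{∞} u^2·e^(-2·u) du.
An antiderivative of u^2·e^(-2·u) is -(2·u^2 + 2·u + 1)·e^(-2·u)/4; evaluating from 0 to 0.46 gives 1/4 - 2929·e^(-23/25)/5000, while the full integral is 1/4.
Evaluating gives P = 0.06619.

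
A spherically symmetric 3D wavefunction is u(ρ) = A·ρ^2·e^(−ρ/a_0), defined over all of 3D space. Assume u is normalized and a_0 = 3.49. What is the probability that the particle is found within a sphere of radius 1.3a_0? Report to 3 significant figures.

P ≈ 0.0172

P = ∫ |u|² 4πρ² dρ over ρ ≤ 1.3a_0.
Normalization gives A² = 1/(45·π·a_0^7/2).
In terms of t = ρ/a_0 (A², 4π and the length scale all cancel between numerator and denominator), P = [∫_{0}^{1.3} t^6·e^(-2·t) dt] / [∫_{0}^{∞} t^6·e^(-2·t) dt].
Using ∫ t^6·e^(-2·t) dt = -(4·t^6 + 12·t^5 + 30·t^4 + 60·t^3 + 90·t^2 + 90·t + 45)·e^(-2·t)/8, the numerator is ≈ 0.096582 and the denominator is 45/8.
This evaluates to P = 0.01717.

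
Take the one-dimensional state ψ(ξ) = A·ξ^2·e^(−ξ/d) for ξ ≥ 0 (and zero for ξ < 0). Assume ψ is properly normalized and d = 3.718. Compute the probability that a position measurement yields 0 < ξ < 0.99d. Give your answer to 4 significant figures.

P ≈ 0.05087

The probability is P = ∫ |ψ|² dξ over [0, 0.99d].
With A² fixed by ∫|ψ|² = 1, i.e. A² = (3·d^5/4)^(−1), substitute and integrate.
In terms of u = ξ/d (A² and the length scale cancel between numerator and denominator), P = [∫_{0}^{0.99} u^4·e^(-2·u) du] / [∫_{0}^{∞} u^4·e^(-2·u) du].
Using ∫ u^4·e^(-2·u) du = -(u^4/2 + u^3 + 3·u^2/2 + 3·u/2 + 3/4)·e^(-2·u), the numerator is ≈ 0.0381499 and the denominator is 3/4.
Taking the ratio, P = 0.050867.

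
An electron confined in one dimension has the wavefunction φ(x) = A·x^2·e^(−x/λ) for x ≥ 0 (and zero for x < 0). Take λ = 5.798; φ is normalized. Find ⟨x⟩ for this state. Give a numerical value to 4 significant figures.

⟨x⟩ ≈ 14.50

By definition ⟨x⟩ = ∫ x |φ(x)|² dx.
With ∫₀^∞ x^5 e^(−αx) dx = 5!/α^6, evaluating both integrals, ⟨x⟩ = 5·λ/2.
With λ = 5.798, ⟨x⟩ = 14.495.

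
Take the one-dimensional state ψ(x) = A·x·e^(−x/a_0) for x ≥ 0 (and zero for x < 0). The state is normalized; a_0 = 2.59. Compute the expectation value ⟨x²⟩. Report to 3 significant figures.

⟨x^2⟩ ≈ 20.1

By definition ⟨x²⟩ = ∫ x^2 |ψ(x)|² dx.
Using ∫₀^∞ xⁿ e^(−αx) dx = n!/αⁿ⁺¹, the ratio of the moment integral to the normalization integral gives ⟨x²⟩ = 3·a_0^2.
With a_0 = 2.59, ⟨x^2⟩ = 20.12.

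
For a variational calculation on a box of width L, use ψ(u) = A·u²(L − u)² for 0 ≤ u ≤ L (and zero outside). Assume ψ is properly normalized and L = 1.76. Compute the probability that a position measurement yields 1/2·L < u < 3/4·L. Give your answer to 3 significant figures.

|ψ|² is the probability density, so P = ∫_{1/2·L}^{3/4·L} |ψ|² du.
With A² fixed by ∫|ψ|² = 1, i.e. A² = (L^9/630)^(−1), substitute and integrate.
Let t = u/L; then A² and the length scale cancel, so P = ∫_{1/2}^{3/4} t^4·(1 - t)^4 dt ÷ ∫_{0}^{1} t^4·(1 - t)^4 dt.
With ∫ t^4·(1 - t)^4 dt = t^5·(70·t^4 - 315·t^3 + 540·t^2 - 420·t + 126)/630 + C, the region integral is ≈ 0.00071599 and the full one is 1/630.
This works out to P = 0.4511.

P ≈ 0.451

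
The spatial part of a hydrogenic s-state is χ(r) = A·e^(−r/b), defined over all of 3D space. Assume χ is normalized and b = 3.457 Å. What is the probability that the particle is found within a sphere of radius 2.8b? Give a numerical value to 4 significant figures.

P = ∫ |χ|² 4πr² dr over r ≤ 2.8b.
A² is fixed by ∫₀^∞ 4πr²|χ|² dr = 1, i.e. A² = (π·b^3)^(−1).
In terms of u = r/b (A², 4π and the length scale all cancel between numerator and denominator), P = [∫_{0}^{2.8} u^2·e^(-2·u) du] / [∫_{0}^{∞} u^2·e^(-2·u) du].
With ∫ u^2·e^(-2·u) du = -(2·u^2 + 2·u + 1)·e^(-2·u)/4 + C, the region integral is 1/4 - 557·e^(-28/5)/100 and the full one is 1/4.
The region integral divided by the full integral gives P = 0.91761.

P ≈ 0.9176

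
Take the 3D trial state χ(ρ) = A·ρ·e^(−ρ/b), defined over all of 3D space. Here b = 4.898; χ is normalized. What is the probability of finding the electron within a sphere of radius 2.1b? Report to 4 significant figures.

With dV = 4πρ²dρ, the probability is ∫|χ|² dV over ρ ≤ 2.1b.
A² is fixed by ∫₀^∞ 4πρ²|χ|² dρ = 1, i.e. A² = (3·π·b^5)^(−1).
Substituting u = ρ/b, A², 4π and the length scale all cancel in the ratio: P = ∫_{0}^{2.1} u^4·e^(-2·u) du / ∫_{0}^{∞} u^4·e^(-2·u) du.
With ∫ u^4·e^(-2·u) du = -(u^4/2 + u^3 + 3·u^2/2 + 3·u/2 + 3/4)·e^(-2·u) + C, the region integral is ≈ 0.307630 and the full one is 3/4.
This evaluates to P = 0.41017.

P ≈ 0.4102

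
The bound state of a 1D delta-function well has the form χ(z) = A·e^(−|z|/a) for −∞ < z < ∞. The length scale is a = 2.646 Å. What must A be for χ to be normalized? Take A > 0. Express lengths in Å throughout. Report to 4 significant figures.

A ≈ 0.6148 Å^(-1/2)

The normalization condition is ∫|χ|² dz = 1 from −∞ to ∞.
The integral (without the A² prefactor) comes out to a.
Substituting a = 2.646 gives A² = 0.37793, so A = 0.61476.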